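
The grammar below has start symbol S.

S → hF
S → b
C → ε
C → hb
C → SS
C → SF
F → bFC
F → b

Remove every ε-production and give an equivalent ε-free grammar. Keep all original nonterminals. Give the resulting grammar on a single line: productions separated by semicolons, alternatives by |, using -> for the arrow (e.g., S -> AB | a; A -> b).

Nullable set: {C}.
Drop C -> ε.
F -> bFC: C nullable, giving bF | bFC.
Unchanged (no nullable symbols): S -> b; S -> hF; C -> SF; C -> SS; C -> hb; F -> b.

S -> b | hF; C -> SF | SS | hb; F -> b | bF | bFC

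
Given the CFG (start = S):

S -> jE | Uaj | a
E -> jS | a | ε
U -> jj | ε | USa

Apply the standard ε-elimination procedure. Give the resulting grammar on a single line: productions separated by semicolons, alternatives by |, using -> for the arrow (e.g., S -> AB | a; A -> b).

Nullable set: {E, U}.
S -> Uaj: U nullable, giving Uaj | aj.
S -> jE: E nullable, giving j | jE.
Drop E -> ε.
Drop U -> ε.
U -> USa: U nullable, giving Sa | USa.
Unchanged (no nullable symbols): S -> a; E -> a; E -> jS; U -> jj.

S -> a | j | aj | jE | Uaj; E -> a | jS; U -> Sa | jj | USa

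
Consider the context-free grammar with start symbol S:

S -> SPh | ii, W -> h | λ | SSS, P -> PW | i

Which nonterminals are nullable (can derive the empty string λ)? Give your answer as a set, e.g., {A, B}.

{W}

Directly nullable (have an ε-rule): {W}.
Not nullable: P, S — each has a terminal in every rule's right-hand side or depends on a non-nullable symbol.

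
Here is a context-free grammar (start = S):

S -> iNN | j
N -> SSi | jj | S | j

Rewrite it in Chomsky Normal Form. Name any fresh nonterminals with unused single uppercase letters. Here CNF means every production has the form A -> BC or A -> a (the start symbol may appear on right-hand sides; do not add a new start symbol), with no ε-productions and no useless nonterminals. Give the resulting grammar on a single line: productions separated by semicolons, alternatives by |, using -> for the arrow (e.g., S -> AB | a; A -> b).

S -> j | AE; A -> i; B -> j; C -> NN; D -> SA; E -> NN; N -> j | AC | BB | SD

No ε-productions.
After unit-elimination: S -> j | iNN; N -> j | jj | SSi | iNN.
TERM: introduce A -> i, B -> j and substitute in every rule of length ≥2.
BIN: N -> ANN becomes N -> AC, C -> NN; N -> SSA becomes N -> SD, D -> SA; S -> ANN becomes S -> AE, E -> NN.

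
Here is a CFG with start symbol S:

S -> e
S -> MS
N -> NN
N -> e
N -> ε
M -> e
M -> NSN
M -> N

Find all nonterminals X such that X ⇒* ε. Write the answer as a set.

Directly nullable (have an ε-rule): {N}.
M is nullable via M -> N (every symbol on the right is already known nullable).
Not nullable: S — each has a terminal in every rule's right-hand side or depends on a non-nullable symbol.

{M, N}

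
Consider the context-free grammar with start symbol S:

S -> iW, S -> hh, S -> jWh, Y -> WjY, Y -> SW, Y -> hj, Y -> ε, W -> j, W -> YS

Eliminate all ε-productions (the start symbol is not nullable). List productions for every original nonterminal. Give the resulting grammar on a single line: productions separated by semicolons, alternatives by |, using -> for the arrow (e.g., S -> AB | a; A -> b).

S -> hh | iW | jWh; W -> S | j | YS; Y -> SW | Wj | hj | WjY

Nullable set: {Y}.
W -> YS: Y nullable, giving S | YS.
Drop Y -> ε.
Y -> WjY: Y nullable, giving Wj | WjY.
Unchanged (no nullable symbols): S -> hh; S -> iW; S -> jWh; W -> j; Y -> SW; Y -> hj.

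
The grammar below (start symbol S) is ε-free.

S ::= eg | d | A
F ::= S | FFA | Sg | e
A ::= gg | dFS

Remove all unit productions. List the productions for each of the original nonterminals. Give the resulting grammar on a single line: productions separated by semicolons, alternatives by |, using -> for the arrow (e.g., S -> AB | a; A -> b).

S -> d | eg | gg | dFS; A -> gg | dFS; F -> d | e | Sg | eg | gg | FFA | dFS

Unit productions: F->S, S->A.
Unit pairs (A ⇒* B via units): (F,A), (F,S), (S,A).
S: inherits non-unit rules of {A, S} → d | dFS | eg | gg.
A: inherits non-unit rules of {A} → dFS | gg.
F: inherits non-unit rules of {A, F, S} → FFA | Sg | d | dFS | e | eg | gg.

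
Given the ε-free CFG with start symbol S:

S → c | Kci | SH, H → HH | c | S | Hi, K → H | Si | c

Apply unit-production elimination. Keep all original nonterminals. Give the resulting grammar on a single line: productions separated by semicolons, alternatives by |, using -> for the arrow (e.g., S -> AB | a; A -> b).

Unit productions: H->S, K->H.
Unit pairs (A ⇒* B via units): (H,S), (K,H), (K,S).
S: inherits non-unit rules of {S} → Kci | SH | c.
H: inherits non-unit rules of {H, S} → HH | Hi | Kci | SH | c.
K: inherits non-unit rules of {H, K, S} → HH | Hi | Kci | SH | Si | c.

S -> c | SH | Kci; H -> c | HH | Hi | SH | Kci; K -> c | HH | Hi | SH | Si | Kci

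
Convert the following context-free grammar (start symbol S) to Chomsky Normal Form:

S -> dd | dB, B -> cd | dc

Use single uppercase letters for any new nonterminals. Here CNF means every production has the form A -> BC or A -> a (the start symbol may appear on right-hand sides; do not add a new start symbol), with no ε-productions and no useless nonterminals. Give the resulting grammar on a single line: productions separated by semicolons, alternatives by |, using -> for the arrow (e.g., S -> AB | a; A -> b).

S -> CB | CC; A -> c; B -> AC | CA; C -> d

No ε-productions.
No unit productions to eliminate.
TERM: introduce A -> c, C -> d and substitute in every rule of length ≥2.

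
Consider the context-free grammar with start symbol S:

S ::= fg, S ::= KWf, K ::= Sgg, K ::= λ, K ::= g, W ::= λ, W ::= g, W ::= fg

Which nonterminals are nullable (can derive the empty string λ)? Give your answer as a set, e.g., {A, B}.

{K, W}

Directly nullable (have an ε-rule): {K, W}.
Not nullable: S — each has a terminal in every rule's right-hand side or depends on a non-nullable symbol.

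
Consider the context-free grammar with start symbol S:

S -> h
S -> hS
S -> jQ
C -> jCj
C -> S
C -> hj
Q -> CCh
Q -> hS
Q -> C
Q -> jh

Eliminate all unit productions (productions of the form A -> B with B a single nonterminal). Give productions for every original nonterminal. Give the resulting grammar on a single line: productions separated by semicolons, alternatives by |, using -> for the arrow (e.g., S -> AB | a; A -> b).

Unit productions: C->S, Q->C.
Unit pairs (A ⇒* B via units): (C,S), (Q,C), (Q,S).
S: inherits non-unit rules of {S} → h | hS | jQ.
C: inherits non-unit rules of {C, S} → h | hS | hj | jCj | jQ.
Q: inherits non-unit rules of {C, Q, S} → CCh | h | hS | hj | jCj | jQ | jh.

S -> h | hS | jQ; C -> h | hS | hj | jQ | jCj; Q -> h | hS | hj | jQ | jh | CCh | jCj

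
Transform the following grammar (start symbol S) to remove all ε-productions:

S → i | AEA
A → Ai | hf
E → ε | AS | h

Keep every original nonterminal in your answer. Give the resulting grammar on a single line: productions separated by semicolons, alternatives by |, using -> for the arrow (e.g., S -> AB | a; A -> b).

Nullable set: {E}.
S -> AEA: E nullable, giving AA | AEA.
Drop E -> ε.
Unchanged (no nullable symbols): S -> i; A -> Ai; A -> hf; E -> AS; E -> h.

S -> i | AA | AEA; A -> Ai | hf; E -> h | AS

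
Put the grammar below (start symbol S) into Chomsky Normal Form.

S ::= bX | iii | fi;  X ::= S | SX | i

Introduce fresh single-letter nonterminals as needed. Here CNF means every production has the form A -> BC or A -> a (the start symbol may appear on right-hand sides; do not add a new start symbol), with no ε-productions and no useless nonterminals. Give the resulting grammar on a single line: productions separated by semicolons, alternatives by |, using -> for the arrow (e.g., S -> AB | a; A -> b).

No ε-productions.
After unit-elimination: S -> bX | fi | iii; X -> i | SX | bX | fi | iii.
TERM: introduce A -> b, B -> f, C -> i and substitute in every rule of length ≥2.
BIN: S -> CCC becomes S -> CD, D -> CC; X -> CCC becomes X -> CE, E -> CC.

S -> AX | BC | CD; A -> b; B -> f; C -> i; D -> CC; E -> CC; X -> i | AX | BC | CE | SX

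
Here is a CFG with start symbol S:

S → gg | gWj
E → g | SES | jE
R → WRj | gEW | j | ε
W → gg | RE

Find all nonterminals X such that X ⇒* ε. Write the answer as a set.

Directly nullable (have an ε-rule): {R}.
Not nullable: E, S, W — each has a terminal in every rule's right-hand side or depends on a non-nullable symbol.

{R}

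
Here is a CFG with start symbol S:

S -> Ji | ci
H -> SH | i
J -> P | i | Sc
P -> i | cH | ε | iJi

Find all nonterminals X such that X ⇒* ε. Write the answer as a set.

Directly nullable (have an ε-rule): {P}.
J is nullable via J -> P (every symbol on the right is already known nullable).
Not nullable: H, S — each has a terminal in every rule's right-hand side or depends on a non-nullable symbol.

{J, P}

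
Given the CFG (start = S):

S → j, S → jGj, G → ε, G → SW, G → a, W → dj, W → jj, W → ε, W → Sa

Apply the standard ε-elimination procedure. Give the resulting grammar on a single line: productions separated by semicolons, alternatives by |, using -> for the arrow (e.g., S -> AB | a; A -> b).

Nullable set: {G, W}.
S -> jGj: G nullable, giving jGj | jj.
Drop G -> ε.
G -> SW: W nullable, giving S | SW.
Drop W -> ε.
Unchanged (no nullable symbols): S -> j; G -> a; W -> Sa; W -> dj; W -> jj.

S -> j | jj | jGj; G -> S | a | SW; W -> Sa | dj | jj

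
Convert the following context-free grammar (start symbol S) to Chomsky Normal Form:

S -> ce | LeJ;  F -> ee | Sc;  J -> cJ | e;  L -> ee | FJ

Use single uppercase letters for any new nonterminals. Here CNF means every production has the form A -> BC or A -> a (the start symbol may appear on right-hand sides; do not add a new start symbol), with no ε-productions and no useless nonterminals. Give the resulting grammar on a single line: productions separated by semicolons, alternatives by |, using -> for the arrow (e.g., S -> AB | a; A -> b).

S -> AB | LC; A -> c; B -> e; C -> BJ; F -> BB | SA; J -> e | AJ; L -> BB | FJ

No ε-productions.
No unit productions to eliminate.
TERM: introduce A -> c, B -> e and substitute in every rule of length ≥2.
BIN: S -> LBJ becomes S -> LC, C -> BJ.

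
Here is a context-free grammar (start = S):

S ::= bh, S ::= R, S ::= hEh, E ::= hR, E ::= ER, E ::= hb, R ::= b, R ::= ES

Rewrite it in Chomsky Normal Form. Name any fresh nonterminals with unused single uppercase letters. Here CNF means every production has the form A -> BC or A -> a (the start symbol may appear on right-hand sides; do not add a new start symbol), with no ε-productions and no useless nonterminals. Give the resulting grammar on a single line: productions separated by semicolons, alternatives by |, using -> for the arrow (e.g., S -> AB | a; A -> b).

S -> b | AC | BA | ES; A -> h; B -> b; C -> EA; E -> AB | AR | ER; R -> b | ES

No ε-productions.
After unit-elimination: S -> b | ES | bh | hEh; E -> ER | hR | hb; R -> b | ES.
TERM: introduce B -> b, A -> h and substitute in every rule of length ≥2.
BIN: S -> AEA becomes S -> AC, C -> EA.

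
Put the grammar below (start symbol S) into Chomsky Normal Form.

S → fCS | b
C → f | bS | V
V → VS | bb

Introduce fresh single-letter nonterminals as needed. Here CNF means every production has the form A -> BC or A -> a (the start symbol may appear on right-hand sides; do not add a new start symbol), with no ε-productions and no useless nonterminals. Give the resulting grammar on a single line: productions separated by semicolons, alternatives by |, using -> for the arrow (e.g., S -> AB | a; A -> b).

No ε-productions.
After unit-elimination: S -> b | fCS; C -> f | VS | bS | bb; V -> VS | bb.
TERM: introduce A -> b, B -> f and substitute in every rule of length ≥2.
BIN: S -> BCS becomes S -> BD, D -> CS.

S -> b | BD; A -> b; B -> f; C -> f | AA | AS | VS; D -> CS; V -> AA | VS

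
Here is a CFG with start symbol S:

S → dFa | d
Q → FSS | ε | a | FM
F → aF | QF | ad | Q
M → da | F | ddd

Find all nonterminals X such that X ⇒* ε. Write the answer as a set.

{F, M, Q}

Directly nullable (have an ε-rule): {Q}.
F is nullable via F -> Q (every symbol on the right is already known nullable).
M is nullable via M -> F (every symbol on the right is already known nullable).
Not nullable: S — each has a terminal in every rule's right-hand side or depends on a non-nullable symbol.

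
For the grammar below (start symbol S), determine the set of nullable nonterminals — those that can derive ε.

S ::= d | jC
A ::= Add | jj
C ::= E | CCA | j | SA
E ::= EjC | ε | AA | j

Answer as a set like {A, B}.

Directly nullable (have an ε-rule): {E}.
C is nullable via C -> E (every symbol on the right is already known nullable).
Not nullable: A, S — each has a terminal in every rule's right-hand side or depends on a non-nullable symbol.

{C, E}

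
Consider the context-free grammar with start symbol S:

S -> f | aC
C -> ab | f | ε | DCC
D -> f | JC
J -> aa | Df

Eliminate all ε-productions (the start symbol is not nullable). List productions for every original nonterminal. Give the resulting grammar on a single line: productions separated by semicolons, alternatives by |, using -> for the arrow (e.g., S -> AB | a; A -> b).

S -> a | f | aC; C -> D | f | DC | ab | DCC; D -> J | f | JC; J -> Df | aa

Nullable set: {C}.
S -> aC: C nullable, giving a | aC.
Drop C -> ε.
C -> DCC: C, C nullable, giving D | DC | DCC.
D -> JC: C nullable, giving J | JC.
Unchanged (no nullable symbols): S -> f; C -> ab; C -> f; D -> f; J -> Df; J -> aa.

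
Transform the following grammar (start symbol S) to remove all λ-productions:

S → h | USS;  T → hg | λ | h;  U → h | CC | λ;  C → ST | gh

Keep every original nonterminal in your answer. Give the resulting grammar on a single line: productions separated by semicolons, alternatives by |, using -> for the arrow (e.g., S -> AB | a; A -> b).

S -> h | SS | USS; C -> S | ST | gh; T -> h | hg; U -> h | CC

Nullable set: {T, U}.
S -> USS: U nullable, giving SS | USS.
C -> ST: T nullable, giving S | ST.
Drop T -> λ.
Drop U -> λ.
Unchanged (no nullable symbols): S -> h; C -> gh; T -> h; T -> hg; U -> CC; U -> h.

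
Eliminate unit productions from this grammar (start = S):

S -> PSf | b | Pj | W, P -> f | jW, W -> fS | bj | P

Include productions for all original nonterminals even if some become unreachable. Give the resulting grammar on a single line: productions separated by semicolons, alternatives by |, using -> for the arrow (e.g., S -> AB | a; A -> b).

Unit productions: S->W, W->P.
Unit pairs (A ⇒* B via units): (S,P), (S,W), (W,P).
S: inherits non-unit rules of {P, S, W} → PSf | Pj | b | bj | f | fS | jW.
P: inherits non-unit rules of {P} → f | jW.
W: inherits non-unit rules of {P, W} → bj | f | fS | jW.

S -> b | f | Pj | bj | fS | jW | PSf; P -> f | jW; W -> f | bj | fS | jW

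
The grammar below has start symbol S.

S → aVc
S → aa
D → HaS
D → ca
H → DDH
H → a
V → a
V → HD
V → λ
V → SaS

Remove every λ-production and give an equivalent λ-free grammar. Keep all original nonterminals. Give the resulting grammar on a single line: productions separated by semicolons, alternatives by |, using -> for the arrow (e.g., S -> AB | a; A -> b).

S -> aa | ac | aVc; D -> ca | HaS; H -> a | DDH; V -> a | HD | SaS

Nullable set: {V}.
S -> aVc: V nullable, giving aVc | ac.
Drop V -> λ.
Unchanged (no nullable symbols): S -> aa; D -> HaS; D -> ca; H -> DDH; H -> a; V -> HD; V -> SaS; V -> a.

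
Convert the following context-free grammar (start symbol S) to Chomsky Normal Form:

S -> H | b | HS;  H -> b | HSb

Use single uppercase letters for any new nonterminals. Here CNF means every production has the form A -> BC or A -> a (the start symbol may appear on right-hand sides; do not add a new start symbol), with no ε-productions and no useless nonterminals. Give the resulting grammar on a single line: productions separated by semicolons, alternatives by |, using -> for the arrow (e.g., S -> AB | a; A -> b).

No ε-productions.
After unit-elimination: S -> b | HS | HSb; H -> b | HSb.
TERM: introduce A -> b and substitute in every rule of length ≥2.
BIN: H -> HSA becomes H -> HB, B -> SA; S -> HSA becomes S -> HC, C -> SA.

S -> b | HC | HS; A -> b; B -> SA; C -> SA; H -> b | HB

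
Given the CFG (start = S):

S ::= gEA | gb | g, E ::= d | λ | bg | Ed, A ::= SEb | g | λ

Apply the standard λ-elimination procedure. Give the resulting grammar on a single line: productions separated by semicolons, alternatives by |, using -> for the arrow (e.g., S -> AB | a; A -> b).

S -> g | gA | gE | gb | gEA; A -> g | Sb | SEb; E -> d | Ed | bg

Nullable set: {A, E}.
S -> gEA: E, A nullable, giving g | gA | gE | gEA.
Drop A -> λ.
A -> SEb: E nullable, giving SEb | Sb.
Drop E -> λ.
E -> Ed: E nullable, giving Ed | d.
Unchanged (no nullable symbols): S -> g; S -> gb; A -> g; E -> bg; E -> d.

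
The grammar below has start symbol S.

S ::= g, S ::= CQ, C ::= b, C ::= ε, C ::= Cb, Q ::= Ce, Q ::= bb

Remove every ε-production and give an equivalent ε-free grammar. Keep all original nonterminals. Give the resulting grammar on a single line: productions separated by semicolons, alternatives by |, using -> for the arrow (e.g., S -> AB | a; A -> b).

S -> Q | g | CQ; C -> b | Cb; Q -> e | Ce | bb

Nullable set: {C}.
S -> CQ: C nullable, giving CQ | Q.
Drop C -> ε.
C -> Cb: C nullable, giving Cb | b.
Q -> Ce: C nullable, giving Ce | e.
Unchanged (no nullable symbols): S -> g; C -> b; Q -> bb.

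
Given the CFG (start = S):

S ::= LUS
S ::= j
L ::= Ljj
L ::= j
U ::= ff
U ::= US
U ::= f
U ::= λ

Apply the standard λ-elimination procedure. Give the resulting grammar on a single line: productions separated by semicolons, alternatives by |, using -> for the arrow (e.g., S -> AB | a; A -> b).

Nullable set: {U}.
S -> LUS: U nullable, giving LS | LUS.
Drop U -> λ.
U -> US: U nullable, giving S | US.
Unchanged (no nullable symbols): S -> j; L -> Ljj; L -> j; U -> f; U -> ff.

S -> j | LS | LUS; L -> j | Ljj; U -> S | f | US | ff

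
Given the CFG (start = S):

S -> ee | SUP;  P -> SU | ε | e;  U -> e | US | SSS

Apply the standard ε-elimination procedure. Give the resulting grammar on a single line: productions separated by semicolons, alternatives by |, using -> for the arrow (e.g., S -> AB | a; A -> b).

S -> SU | ee | SUP; P -> e | SU; U -> e | US | SSS

Nullable set: {P}.
S -> SUP: P nullable, giving SU | SUP.
Drop P -> ε.
Unchanged (no nullable symbols): S -> ee; P -> SU; P -> e; U -> SSS; U -> US; U -> e.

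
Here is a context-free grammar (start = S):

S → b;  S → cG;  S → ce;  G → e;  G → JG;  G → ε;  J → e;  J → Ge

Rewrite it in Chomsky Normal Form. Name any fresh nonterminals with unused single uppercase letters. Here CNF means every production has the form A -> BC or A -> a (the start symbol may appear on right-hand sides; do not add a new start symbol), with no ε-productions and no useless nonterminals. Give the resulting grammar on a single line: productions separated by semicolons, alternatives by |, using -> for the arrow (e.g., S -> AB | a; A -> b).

S -> b | c | BA | BG; A -> e; B -> c; G -> e | GA | JG; J -> e | GA

Nullable: {G}; after ε-elimination: S -> b | c | cG | ce; G -> J | e | JG; J -> e | Ge.
After unit-elimination: S -> b | c | cG | ce; G -> e | Ge | JG; J -> e | Ge.
TERM: introduce B -> c, A -> e and substitute in every rule of length ≥2.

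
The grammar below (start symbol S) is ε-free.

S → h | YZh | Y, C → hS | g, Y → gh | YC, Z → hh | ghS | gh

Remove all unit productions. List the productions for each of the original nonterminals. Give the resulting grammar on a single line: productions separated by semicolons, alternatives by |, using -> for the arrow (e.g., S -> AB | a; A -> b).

S -> h | YC | gh | YZh; C -> g | hS; Y -> YC | gh; Z -> gh | hh | ghS

Unit productions: S->Y.
Unit pairs (A ⇒* B via units): (S,Y).
S: inherits non-unit rules of {S, Y} → YC | YZh | gh | h.
C: inherits non-unit rules of {C} → g | hS.
Y: inherits non-unit rules of {Y} → YC | gh.
Z: inherits non-unit rules of {Z} → gh | ghS | hh.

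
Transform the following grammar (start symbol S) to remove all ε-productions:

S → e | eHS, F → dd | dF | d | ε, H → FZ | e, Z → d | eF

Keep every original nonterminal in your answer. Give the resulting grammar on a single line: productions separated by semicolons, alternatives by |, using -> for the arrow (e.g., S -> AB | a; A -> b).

S -> e | eHS; F -> d | dF | dd; H -> Z | e | FZ; Z -> d | e | eF

Nullable set: {F}.
Drop F -> ε.
F -> dF: F nullable, giving d | dF.
H -> FZ: F nullable, giving FZ | Z.
Z -> eF: F nullable, giving e | eF.
Unchanged (no nullable symbols): S -> e; S -> eHS; F -> d; F -> dd; H -> e; Z -> d.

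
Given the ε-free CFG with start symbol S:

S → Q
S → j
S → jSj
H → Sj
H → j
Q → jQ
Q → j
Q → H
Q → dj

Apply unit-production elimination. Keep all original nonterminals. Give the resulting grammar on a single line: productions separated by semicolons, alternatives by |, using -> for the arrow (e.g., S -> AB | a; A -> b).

Unit productions: Q->H, S->Q.
Unit pairs (A ⇒* B via units): (Q,H), (S,H), (S,Q).
S: inherits non-unit rules of {H, Q, S} → Sj | dj | j | jQ | jSj.
H: inherits non-unit rules of {H} → Sj | j.
Q: inherits non-unit rules of {H, Q} → Sj | dj | j | jQ.

S -> j | Sj | dj | jQ | jSj; H -> j | Sj; Q -> j | Sj | dj | jQ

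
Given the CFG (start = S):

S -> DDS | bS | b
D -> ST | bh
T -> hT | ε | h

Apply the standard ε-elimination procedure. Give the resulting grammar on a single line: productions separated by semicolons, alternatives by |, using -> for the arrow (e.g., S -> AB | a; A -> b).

Nullable set: {T}.
D -> ST: T nullable, giving S | ST.
Drop T -> ε.
T -> hT: T nullable, giving h | hT.
Unchanged (no nullable symbols): S -> DDS; S -> b; S -> bS; D -> bh; T -> h.

S -> b | bS | DDS; D -> S | ST | bh; T -> h | hT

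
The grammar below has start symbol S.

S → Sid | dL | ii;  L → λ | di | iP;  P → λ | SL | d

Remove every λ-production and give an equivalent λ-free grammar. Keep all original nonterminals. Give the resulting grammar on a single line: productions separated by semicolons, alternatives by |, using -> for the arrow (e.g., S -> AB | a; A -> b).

S -> d | dL | ii | Sid; L -> i | di | iP; P -> S | d | SL

Nullable set: {L, P}.
S -> dL: L nullable, giving d | dL.
Drop L -> λ.
L -> iP: P nullable, giving i | iP.
Drop P -> λ.
P -> SL: L nullable, giving S | SL.
Unchanged (no nullable symbols): S -> Sid; S -> ii; L -> di; P -> d.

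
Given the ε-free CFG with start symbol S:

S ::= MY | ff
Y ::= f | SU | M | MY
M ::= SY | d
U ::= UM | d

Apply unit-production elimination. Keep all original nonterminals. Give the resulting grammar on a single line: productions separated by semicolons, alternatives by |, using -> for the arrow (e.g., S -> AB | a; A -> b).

S -> MY | ff; M -> d | SY; U -> d | UM; Y -> d | f | MY | SU | SY

Unit productions: Y->M.
Unit pairs (A ⇒* B via units): (Y,M).
S: inherits non-unit rules of {S} → MY | ff.
M: inherits non-unit rules of {M} → SY | d.
U: inherits non-unit rules of {U} → UM | d.
Y: inherits non-unit rules of {M, Y} → MY | SU | SY | d | f.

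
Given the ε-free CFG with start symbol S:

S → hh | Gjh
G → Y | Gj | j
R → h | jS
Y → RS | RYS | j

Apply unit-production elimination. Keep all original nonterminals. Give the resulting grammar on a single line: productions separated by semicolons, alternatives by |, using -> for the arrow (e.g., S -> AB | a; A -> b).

S -> hh | Gjh; G -> j | Gj | RS | RYS; R -> h | jS; Y -> j | RS | RYS

Unit productions: G->Y.
Unit pairs (A ⇒* B via units): (G,Y).
S: inherits non-unit rules of {S} → Gjh | hh.
G: inherits non-unit rules of {G, Y} → Gj | RS | RYS | j.
R: inherits non-unit rules of {R} → h | jS.
Y: inherits non-unit rules of {Y} → RS | RYS | j.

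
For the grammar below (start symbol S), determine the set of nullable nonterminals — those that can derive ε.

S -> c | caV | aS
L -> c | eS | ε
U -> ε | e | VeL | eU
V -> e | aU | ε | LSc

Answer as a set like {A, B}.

Directly nullable (have an ε-rule): {L, U, V}.
Not nullable: S — each has a terminal in every rule's right-hand side or depends on a non-nullable symbol.

{L, U, V}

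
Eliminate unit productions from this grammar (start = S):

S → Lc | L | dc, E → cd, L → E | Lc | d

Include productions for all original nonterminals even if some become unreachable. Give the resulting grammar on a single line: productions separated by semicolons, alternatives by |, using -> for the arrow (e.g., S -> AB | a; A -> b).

Unit productions: L->E, S->L.
Unit pairs (A ⇒* B via units): (L,E), (S,E), (S,L).
S: inherits non-unit rules of {E, L, S} → Lc | cd | d | dc.
E: inherits non-unit rules of {E} → cd.
L: inherits non-unit rules of {E, L} → Lc | cd | d.

S -> d | Lc | cd | dc; E -> cd; L -> d | Lc | cd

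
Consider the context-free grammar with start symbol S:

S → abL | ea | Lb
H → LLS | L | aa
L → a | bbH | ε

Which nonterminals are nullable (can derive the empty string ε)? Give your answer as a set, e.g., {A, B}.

{H, L}

Directly nullable (have an ε-rule): {L}.
H is nullable via H -> L (every symbol on the right is already known nullable).
Not nullable: S — each has a terminal in every rule's right-hand side or depends on a non-nullable symbol.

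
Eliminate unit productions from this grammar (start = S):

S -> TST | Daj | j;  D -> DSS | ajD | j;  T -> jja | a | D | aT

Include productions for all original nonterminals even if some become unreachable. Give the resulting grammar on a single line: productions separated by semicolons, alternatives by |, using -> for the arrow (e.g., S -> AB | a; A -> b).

S -> j | Daj | TST; D -> j | DSS | ajD; T -> a | j | aT | DSS | ajD | jja

Unit productions: T->D.
Unit pairs (A ⇒* B via units): (T,D).
S: inherits non-unit rules of {S} → Daj | TST | j.
D: inherits non-unit rules of {D} → DSS | ajD | j.
T: inherits non-unit rules of {D, T} → DSS | a | aT | ajD | j | jja.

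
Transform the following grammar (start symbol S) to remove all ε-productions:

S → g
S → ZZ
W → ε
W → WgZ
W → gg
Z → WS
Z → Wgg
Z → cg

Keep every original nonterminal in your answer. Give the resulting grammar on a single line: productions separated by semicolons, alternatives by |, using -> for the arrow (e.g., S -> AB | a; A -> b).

S -> g | ZZ; W -> gZ | gg | WgZ; Z -> S | WS | cg | gg | Wgg

Nullable set: {W}.
Drop W -> ε.
W -> WgZ: W nullable, giving WgZ | gZ.
Z -> WS: W nullable, giving S | WS.
Z -> Wgg: W nullable, giving Wgg | gg.
Unchanged (no nullable symbols): S -> ZZ; S -> g; W -> gg; Z -> cg.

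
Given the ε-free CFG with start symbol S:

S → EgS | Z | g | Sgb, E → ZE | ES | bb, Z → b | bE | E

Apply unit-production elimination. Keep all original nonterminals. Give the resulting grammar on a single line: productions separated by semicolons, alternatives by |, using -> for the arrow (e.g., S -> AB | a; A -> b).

Unit productions: S->Z, Z->E.
Unit pairs (A ⇒* B via units): (S,E), (S,Z), (Z,E).
S: inherits non-unit rules of {E, S, Z} → ES | EgS | Sgb | ZE | b | bE | bb | g.
E: inherits non-unit rules of {E} → ES | ZE | bb.
Z: inherits non-unit rules of {E, Z} → ES | ZE | b | bE | bb.

S -> b | g | ES | ZE | bE | bb | EgS | Sgb; E -> ES | ZE | bb; Z -> b | ES | ZE | bE | bb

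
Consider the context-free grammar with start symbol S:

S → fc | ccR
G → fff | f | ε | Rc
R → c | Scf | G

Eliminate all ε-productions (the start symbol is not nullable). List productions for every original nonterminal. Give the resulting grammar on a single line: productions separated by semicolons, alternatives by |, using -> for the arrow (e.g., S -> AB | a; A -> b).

Nullable set: {G, R}.
S -> ccR: R nullable, giving cc | ccR.
Drop G -> ε.
G -> Rc: R nullable, giving Rc | c.
R -> G: G nullable, giving G.
Unchanged (no nullable symbols): S -> fc; G -> f; G -> fff; R -> Scf; R -> c.

S -> cc | fc | ccR; G -> c | f | Rc | fff; R -> G | c | Scf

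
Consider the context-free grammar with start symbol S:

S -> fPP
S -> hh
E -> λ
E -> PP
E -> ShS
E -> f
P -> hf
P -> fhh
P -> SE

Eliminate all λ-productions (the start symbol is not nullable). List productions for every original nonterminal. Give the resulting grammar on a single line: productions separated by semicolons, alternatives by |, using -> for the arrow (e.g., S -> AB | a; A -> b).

S -> hh | fPP; E -> f | PP | ShS; P -> S | SE | hf | fhh

Nullable set: {E}.
Drop E -> λ.
P -> SE: E nullable, giving S | SE.
Unchanged (no nullable symbols): S -> fPP; S -> hh; E -> PP; E -> ShS; E -> f; P -> fhh; P -> hf.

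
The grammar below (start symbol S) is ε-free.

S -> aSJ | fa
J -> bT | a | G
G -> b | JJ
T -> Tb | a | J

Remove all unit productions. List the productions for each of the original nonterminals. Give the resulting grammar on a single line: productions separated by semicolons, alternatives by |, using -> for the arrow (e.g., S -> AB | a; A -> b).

S -> fa | aSJ; G -> b | JJ; J -> a | b | JJ | bT; T -> a | b | JJ | Tb | bT

Unit productions: J->G, T->J.
Unit pairs (A ⇒* B via units): (J,G), (T,G), (T,J).
S: inherits non-unit rules of {S} → aSJ | fa.
G: inherits non-unit rules of {G} → JJ | b.
J: inherits non-unit rules of {G, J} → JJ | a | b | bT.
T: inherits non-unit rules of {G, J, T} → JJ | Tb | a | b | bT.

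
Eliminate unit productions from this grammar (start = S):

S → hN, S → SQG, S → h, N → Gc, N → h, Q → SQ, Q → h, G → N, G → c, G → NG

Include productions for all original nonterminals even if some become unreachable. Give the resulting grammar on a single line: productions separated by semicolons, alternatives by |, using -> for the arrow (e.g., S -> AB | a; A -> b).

S -> h | hN | SQG; G -> c | h | Gc | NG; N -> h | Gc; Q -> h | SQ

Unit productions: G->N.
Unit pairs (A ⇒* B via units): (G,N).
S: inherits non-unit rules of {S} → SQG | h | hN.
G: inherits non-unit rules of {G, N} → Gc | NG | c | h.
N: inherits non-unit rules of {N} → Gc | h.
Q: inherits non-unit rules of {Q} → SQ | h.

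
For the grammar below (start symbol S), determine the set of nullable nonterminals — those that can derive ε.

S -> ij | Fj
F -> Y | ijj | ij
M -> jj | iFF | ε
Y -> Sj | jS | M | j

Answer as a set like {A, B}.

{F, M, Y}

Directly nullable (have an ε-rule): {M}.
Y is nullable via Y -> M (every symbol on the right is already known nullable).
F is nullable via F -> Y (every symbol on the right is already known nullable).
Not nullable: S — each has a terminal in every rule's right-hand side or depends on a non-nullable symbol.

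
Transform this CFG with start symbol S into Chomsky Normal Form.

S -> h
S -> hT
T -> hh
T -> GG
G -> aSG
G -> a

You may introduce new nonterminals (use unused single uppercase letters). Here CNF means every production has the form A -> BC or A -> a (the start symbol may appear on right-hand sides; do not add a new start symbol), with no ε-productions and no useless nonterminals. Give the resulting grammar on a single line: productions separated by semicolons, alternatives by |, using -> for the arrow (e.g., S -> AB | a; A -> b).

No ε-productions.
No unit productions to eliminate.
TERM: introduce A -> a, B -> h and substitute in every rule of length ≥2.
BIN: G -> ASG becomes G -> AC, C -> SG.

S -> h | BT; A -> a; B -> h; C -> SG; G -> a | AC; T -> BB | GG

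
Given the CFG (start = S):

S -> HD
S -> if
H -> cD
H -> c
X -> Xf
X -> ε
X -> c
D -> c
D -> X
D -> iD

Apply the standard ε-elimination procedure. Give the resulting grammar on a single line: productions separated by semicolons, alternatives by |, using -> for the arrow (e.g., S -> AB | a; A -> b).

Nullable set: {D, X}.
S -> HD: D nullable, giving H | HD.
D -> X: X nullable, giving X.
D -> iD: D nullable, giving i | iD.
H -> cD: D nullable, giving c | cD.
Drop X -> ε.
X -> Xf: X nullable, giving Xf | f.
Unchanged (no nullable symbols): S -> if; D -> c; H -> c; X -> c.

S -> H | HD | if; D -> X | c | i | iD; H -> c | cD; X -> c | f | Xf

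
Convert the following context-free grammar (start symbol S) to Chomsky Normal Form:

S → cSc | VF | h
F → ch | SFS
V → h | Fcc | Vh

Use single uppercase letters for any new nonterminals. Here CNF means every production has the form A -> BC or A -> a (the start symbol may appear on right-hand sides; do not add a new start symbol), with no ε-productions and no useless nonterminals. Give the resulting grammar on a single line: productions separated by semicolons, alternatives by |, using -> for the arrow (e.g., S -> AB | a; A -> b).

No ε-productions.
No unit productions to eliminate.
TERM: introduce A -> c, B -> h and substitute in every rule of length ≥2.
BIN: F -> SFS becomes F -> SC, C -> FS; S -> ASA becomes S -> AD, D -> SA; V -> FAA becomes V -> FE, E -> AA.

S -> h | AD | VF; A -> c; B -> h; C -> FS; D -> SA; E -> AA; F -> AB | SC; V -> h | FE | VB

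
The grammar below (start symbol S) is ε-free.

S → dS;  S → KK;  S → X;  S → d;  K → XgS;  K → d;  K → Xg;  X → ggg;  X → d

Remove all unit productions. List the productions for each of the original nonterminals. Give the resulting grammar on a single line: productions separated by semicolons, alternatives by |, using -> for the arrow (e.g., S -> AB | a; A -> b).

S -> d | KK | dS | ggg; K -> d | Xg | XgS; X -> d | ggg

Unit productions: S->X.
Unit pairs (A ⇒* B via units): (S,X).
S: inherits non-unit rules of {S, X} → KK | d | dS | ggg.
K: inherits non-unit rules of {K} → Xg | XgS | d.
X: inherits non-unit rules of {X} → d | ggg.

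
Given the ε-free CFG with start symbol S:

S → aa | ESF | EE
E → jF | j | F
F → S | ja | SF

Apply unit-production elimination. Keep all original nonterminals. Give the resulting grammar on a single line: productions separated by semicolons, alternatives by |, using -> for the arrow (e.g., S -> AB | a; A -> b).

Unit productions: E->F, F->S.
Unit pairs (A ⇒* B via units): (E,F), (E,S), (F,S).
S: inherits non-unit rules of {S} → EE | ESF | aa.
E: inherits non-unit rules of {E, F, S} → EE | ESF | SF | aa | j | jF | ja.
F: inherits non-unit rules of {F, S} → EE | ESF | SF | aa | ja.

S -> EE | aa | ESF; E -> j | EE | SF | aa | jF | ja | ESF; F -> EE | SF | aa | ja | ESF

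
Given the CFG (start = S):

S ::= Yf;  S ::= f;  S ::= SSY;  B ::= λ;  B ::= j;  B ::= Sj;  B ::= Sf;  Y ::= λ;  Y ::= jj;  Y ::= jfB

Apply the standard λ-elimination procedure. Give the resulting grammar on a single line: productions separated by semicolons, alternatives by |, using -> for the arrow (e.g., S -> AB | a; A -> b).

Nullable set: {B, Y}.
S -> SSY: Y nullable, giving SS | SSY.
S -> Yf: Y nullable, giving Yf | f.
Drop B -> λ.
Drop Y -> λ.
Y -> jfB: B nullable, giving jf | jfB.
Unchanged (no nullable symbols): S -> f; B -> Sf; B -> Sj; B -> j; Y -> jj.

S -> f | SS | Yf | SSY; B -> j | Sf | Sj; Y -> jf | jj | jfB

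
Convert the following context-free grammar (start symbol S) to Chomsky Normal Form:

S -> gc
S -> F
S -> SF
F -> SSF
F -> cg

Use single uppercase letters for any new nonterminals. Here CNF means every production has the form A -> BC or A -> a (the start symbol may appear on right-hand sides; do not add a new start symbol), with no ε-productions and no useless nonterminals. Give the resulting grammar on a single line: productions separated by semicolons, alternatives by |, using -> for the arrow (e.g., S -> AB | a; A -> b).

S -> AB | BA | SD | SF; A -> c; B -> g; C -> SF; D -> SF; F -> AB | SC

No ε-productions.
After unit-elimination: S -> SF | cg | gc | SSF; F -> cg | SSF.
TERM: introduce A -> c, B -> g and substitute in every rule of length ≥2.
BIN: F -> SSF becomes F -> SC, C -> SF; S -> SSF becomes S -> SD, D -> SF.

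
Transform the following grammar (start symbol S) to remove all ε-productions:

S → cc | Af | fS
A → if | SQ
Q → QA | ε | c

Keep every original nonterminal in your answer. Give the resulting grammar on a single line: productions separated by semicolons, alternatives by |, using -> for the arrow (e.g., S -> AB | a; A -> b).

Nullable set: {Q}.
A -> SQ: Q nullable, giving S | SQ.
Drop Q -> ε.
Q -> QA: Q nullable, giving A | QA.
Unchanged (no nullable symbols): S -> Af; S -> cc; S -> fS; A -> if; Q -> c.

S -> Af | cc | fS; A -> S | SQ | if; Q -> A | c | QA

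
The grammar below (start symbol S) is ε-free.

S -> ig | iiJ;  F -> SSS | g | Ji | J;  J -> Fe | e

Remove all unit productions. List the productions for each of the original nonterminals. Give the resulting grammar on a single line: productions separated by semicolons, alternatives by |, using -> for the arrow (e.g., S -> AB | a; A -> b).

Unit productions: F->J.
Unit pairs (A ⇒* B via units): (F,J).
S: inherits non-unit rules of {S} → ig | iiJ.
F: inherits non-unit rules of {F, J} → Fe | Ji | SSS | e | g.
J: inherits non-unit rules of {J} → Fe | e.

S -> ig | iiJ; F -> e | g | Fe | Ji | SSS; J -> e | Fe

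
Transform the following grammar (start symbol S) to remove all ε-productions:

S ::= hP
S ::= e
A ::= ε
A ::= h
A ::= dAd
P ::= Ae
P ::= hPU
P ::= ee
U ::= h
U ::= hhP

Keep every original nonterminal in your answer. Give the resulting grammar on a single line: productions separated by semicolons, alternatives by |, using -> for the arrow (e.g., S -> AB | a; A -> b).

S -> e | hP; A -> h | dd | dAd; P -> e | Ae | ee | hPU; U -> h | hhP

Nullable set: {A}.
Drop A -> ε.
A -> dAd: A nullable, giving dAd | dd.
P -> Ae: A nullable, giving Ae | e.
Unchanged (no nullable symbols): S -> e; S -> hP; A -> h; P -> ee; P -> hPU; U -> h; U -> hhP.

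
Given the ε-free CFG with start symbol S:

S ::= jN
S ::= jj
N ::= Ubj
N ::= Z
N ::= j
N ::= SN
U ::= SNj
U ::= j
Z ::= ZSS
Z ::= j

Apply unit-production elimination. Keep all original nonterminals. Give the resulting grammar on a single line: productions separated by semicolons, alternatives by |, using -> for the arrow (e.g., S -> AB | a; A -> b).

S -> jN | jj; N -> j | SN | Ubj | ZSS; U -> j | SNj; Z -> j | ZSS

Unit productions: N->Z.
Unit pairs (A ⇒* B via units): (N,Z).
S: inherits non-unit rules of {S} → jN | jj.
N: inherits non-unit rules of {N, Z} → SN | Ubj | ZSS | j.
U: inherits non-unit rules of {U} → SNj | j.
Z: inherits non-unit rules of {Z} → ZSS | j.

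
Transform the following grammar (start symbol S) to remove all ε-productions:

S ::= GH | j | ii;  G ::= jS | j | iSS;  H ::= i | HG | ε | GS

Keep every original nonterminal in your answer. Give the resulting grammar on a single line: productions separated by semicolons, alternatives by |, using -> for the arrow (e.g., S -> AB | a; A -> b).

Nullable set: {H}.
S -> GH: H nullable, giving G | GH.
Drop H -> ε.
H -> HG: H nullable, giving G | HG.
Unchanged (no nullable symbols): S -> ii; S -> j; G -> iSS; G -> j; G -> jS; H -> GS; H -> i.

S -> G | j | GH | ii; G -> j | jS | iSS; H -> G | i | GS | HG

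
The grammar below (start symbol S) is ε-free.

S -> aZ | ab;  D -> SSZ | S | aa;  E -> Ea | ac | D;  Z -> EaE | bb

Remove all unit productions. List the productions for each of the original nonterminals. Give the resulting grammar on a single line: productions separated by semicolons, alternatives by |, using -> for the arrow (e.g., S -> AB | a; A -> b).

S -> aZ | ab; D -> aZ | aa | ab | SSZ; E -> Ea | aZ | aa | ab | ac | SSZ; Z -> bb | EaE

Unit productions: D->S, E->D.
Unit pairs (A ⇒* B via units): (D,S), (E,D), (E,S).
S: inherits non-unit rules of {S} → aZ | ab.
D: inherits non-unit rules of {D, S} → SSZ | aZ | aa | ab.
E: inherits non-unit rules of {D, E, S} → Ea | SSZ | aZ | aa | ab | ac.
Z: inherits non-unit rules of {Z} → EaE | bb.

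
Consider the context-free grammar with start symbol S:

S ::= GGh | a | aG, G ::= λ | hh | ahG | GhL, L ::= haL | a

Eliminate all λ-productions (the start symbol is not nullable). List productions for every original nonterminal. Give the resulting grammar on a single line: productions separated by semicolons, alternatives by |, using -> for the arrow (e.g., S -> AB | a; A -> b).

Nullable set: {G}.
S -> GGh: G, G nullable, giving GGh | Gh | h.
S -> aG: G nullable, giving a | aG.
Drop G -> λ.
G -> GhL: G nullable, giving GhL | hL.
G -> ahG: G nullable, giving ah | ahG.
Unchanged (no nullable symbols): S -> a; G -> hh; L -> a; L -> haL.

S -> a | h | Gh | aG | GGh; G -> ah | hL | hh | GhL | ahG; L -> a | haL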